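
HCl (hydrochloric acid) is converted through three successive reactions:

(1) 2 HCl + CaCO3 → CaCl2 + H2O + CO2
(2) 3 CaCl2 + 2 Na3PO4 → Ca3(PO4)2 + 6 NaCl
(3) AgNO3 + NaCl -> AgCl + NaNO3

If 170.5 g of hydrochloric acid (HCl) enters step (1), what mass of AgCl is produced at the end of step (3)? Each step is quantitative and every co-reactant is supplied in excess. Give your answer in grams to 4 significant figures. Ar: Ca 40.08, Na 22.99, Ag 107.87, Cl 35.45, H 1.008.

670.3 g

M(HCl) = 1.008 + 35.45 = 36.458 g/mol.
M(AgCl) = 107.87 + 35.45 = 143.32 g/mol.
n(HCl) = 170.5 / 36.458 = 4.6766 mol.
Reaction (1): HCl→CaCl2 ratio 2:1 ⇒ n(CaCl2) = 2.3383 mol.
Reaction (2): CaCl2→NaCl ratio 3:6 ⇒ n(NaCl) = 4.6766 mol.
Reaction (3): NaCl→AgCl ratio 1:1 ⇒ n(AgCl) = 4.6766 mol.
Mass of AgCl = 4.6766 × 143.32 = 670.25 g.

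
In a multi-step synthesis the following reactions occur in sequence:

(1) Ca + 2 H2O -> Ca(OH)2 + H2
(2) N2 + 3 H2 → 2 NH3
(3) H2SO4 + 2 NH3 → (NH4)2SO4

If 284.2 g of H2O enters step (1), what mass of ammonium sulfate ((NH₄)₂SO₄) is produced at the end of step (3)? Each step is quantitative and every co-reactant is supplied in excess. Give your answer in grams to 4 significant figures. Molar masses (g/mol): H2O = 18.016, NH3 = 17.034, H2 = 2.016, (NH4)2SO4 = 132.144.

347.4 g

n(H2O) = 284.2 / 18.016 = 15.775 mol.
Reaction (1): H2O→H2 ratio 2:1 ⇒ n(H2) = 7.8874 mol.
Reaction (2): H2→NH3 ratio 3:2 ⇒ n(NH3) = 5.2583 mol.
Reaction (3): NH3→(NH4)2SO4 ratio 2:1 ⇒ n((NH4)2SO4) = 2.6291 mol.
Mass of (NH4)2SO4 = 2.6291 × 132.144 = 347.43 g.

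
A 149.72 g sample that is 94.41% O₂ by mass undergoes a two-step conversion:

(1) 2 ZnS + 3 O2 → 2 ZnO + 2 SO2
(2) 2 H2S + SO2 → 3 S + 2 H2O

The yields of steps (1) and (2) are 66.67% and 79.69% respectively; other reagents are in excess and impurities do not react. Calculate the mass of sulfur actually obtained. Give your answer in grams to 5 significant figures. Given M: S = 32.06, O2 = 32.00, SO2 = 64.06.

150.48 g

Pure O2 = 149.72 × 0.9441 = 141.351 g.
n(O2) = 141.351 / 32.00 = 4.41721 mol.
Step 1 (O2:SO2 = 3:2): theoretical n(SO2) = 2.94481 mol; at 66.67% yield, n(SO2) = 1.96330 mol.
Step 2 (SO2:S = 1:3): theoretical n(S) = 5.88990 mol, so theoretical mass = 5.88990 × 32.06 = 188.830 g.
At 79.69% yield, actual mass of S = 188.830 × 0.7969 = 150.479 g.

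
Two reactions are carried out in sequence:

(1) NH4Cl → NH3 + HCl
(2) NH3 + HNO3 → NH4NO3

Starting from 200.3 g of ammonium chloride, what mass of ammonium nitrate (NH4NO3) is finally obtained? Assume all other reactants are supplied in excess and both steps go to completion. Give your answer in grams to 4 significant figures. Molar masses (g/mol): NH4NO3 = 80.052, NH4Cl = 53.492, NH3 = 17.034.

299.8 g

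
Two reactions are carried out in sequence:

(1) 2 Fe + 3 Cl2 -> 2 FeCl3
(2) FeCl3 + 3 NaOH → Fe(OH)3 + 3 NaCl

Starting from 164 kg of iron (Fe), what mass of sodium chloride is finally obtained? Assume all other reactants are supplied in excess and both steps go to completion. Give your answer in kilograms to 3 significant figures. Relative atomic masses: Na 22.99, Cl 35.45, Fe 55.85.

515 kg

M(Fe) = 55.85 g/mol.
M(NaCl) = 22.99 + 35.45 = 58.44 g/mol.
164 kg = 164000 g.
n(Fe) = 164000 / 55.85 = 2936 mol.
Step 1 gives a 2:2 ratio of Fe to FeCl3, so n(FeCl3) = 2936 mol.
In step 2 the FeCl3:NaCl ratio is 1:3, so n(NaCl) = 8809 mol.
Mass of NaCl = 8809 × 58.44 = 514800 g = 515 kg.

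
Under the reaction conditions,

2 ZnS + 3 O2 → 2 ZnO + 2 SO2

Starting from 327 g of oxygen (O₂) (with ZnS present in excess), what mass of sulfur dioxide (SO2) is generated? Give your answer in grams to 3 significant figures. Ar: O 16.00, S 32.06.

M(O2) = 2(16.00) = 32.00 g/mol.
M(SO2) = 32.06 + 2(16.00) = 64.06 g/mol.
n(O2) = 327.0 g / 32.00 g/mol = 10.22 mol.
From the equation the O2:SO2 mole ratio is 3:2, so n(SO2) = 10.22 × 2/3 = 6.812 mol.
Mass of SO2 = 6.812 mol × 64.06 g/mol = 436.4 g.

436 g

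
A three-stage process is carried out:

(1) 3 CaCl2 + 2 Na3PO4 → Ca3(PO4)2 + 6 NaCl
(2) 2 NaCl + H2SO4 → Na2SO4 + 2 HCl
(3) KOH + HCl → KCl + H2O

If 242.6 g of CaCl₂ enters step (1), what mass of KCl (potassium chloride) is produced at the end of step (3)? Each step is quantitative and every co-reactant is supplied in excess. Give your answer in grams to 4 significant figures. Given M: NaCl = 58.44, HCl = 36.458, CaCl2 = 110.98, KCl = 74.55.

n(CaCl2) = 242.6 / 110.98 = 2.1860 mol.
Reaction (1): CaCl2→NaCl ratio 3:6 ⇒ n(NaCl) = 4.3720 mol.
Reaction (2): NaCl→HCl ratio 2:2 ⇒ n(HCl) = 4.3720 mol.
Reaction (3): HCl→KCl ratio 1:1 ⇒ n(KCl) = 4.3720 mol.
Mass of KCl = 4.3720 × 74.55 = 325.93 g.

325.9 g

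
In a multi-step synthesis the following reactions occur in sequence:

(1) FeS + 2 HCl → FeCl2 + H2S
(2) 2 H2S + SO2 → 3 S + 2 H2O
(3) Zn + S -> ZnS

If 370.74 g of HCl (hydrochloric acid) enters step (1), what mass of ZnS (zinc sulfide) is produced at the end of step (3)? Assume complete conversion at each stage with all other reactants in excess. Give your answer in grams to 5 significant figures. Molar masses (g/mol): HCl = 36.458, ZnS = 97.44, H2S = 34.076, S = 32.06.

743.15 g

n(HCl) = 370.74 / 36.458 = 10.1690 mol.
Reaction (1): HCl→H2S ratio 2:1 ⇒ n(H2S) = 5.08448 mol.
Reaction (2): H2S→S ratio 2:3 ⇒ n(S) = 7.62672 mol.
Reaction (3): S→ZnS ratio 1:1 ⇒ n(ZnS) = 7.62672 mol.
Mass of ZnS = 7.62672 × 97.44 = 743.148 g.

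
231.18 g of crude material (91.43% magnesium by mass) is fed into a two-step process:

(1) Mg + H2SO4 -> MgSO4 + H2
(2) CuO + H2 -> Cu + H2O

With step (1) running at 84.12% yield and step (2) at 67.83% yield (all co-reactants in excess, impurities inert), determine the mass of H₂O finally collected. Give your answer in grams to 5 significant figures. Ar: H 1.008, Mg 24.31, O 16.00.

89.379 g

Pure Mg = 231.18 × 0.9143 = 211.368 g.
M(Mg) = 24.31 g/mol.
M(H2O) = 2(1.008) + 16.00 = 18.016 g/mol.
n(Mg) = 211.368 / 24.31 = 8.69469 mol.
Step 1 (Mg:H2 = 1:1): theoretical n(H2) = 8.69469 mol; at 84.12% yield, n(H2) = 7.31397 mol.
Step 2 (H2:H2O = 1:1): theoretical n(H2O) = 7.31397 mol, so theoretical mass = 7.31397 × 18.016 = 131.769 g.
At 67.83% yield, actual mass of H2O = 131.769 × 0.6783 = 89.3786 g.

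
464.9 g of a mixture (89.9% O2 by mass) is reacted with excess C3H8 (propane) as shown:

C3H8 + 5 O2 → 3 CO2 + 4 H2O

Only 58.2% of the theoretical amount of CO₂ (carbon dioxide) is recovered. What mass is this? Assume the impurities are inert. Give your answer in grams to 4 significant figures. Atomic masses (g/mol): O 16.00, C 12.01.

200.7 g

Pure O2 available = 464.9 g × 0.899 = 417.95 g.
M(O2) = 2(16.00) = 32.00 g/mol.
M(CO2) = 12.01 + 2(16.00) = 44.01 g/mol.
n(O2) = 417.95 g / 32.00 g/mol = 13.061 mol.
From the equation the O2:CO2 mole ratio is 5:3, so n(CO2) = 13.061 × 3/5 = 7.8365 mol.
Mass of CO2 = 7.8365 mol × 44.01 g/mol = 344.88 g.
Actual mass collected = 344.88 g × 0.582 = 200.72 g.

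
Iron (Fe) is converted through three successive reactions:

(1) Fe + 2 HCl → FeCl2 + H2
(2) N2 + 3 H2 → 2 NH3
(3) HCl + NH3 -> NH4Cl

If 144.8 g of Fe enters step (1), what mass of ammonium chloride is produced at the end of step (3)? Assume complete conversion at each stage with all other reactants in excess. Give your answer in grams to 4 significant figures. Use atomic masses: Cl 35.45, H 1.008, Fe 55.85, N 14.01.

92.46 g

M(Fe) = 55.85 g/mol.
M(NH4Cl) = 14.01 + 4(1.008) + 35.45 = 53.492 g/mol.
n(Fe) = 144.8 / 55.85 = 2.5927 mol.
Reaction (1): Fe→H2 ratio 1:1 ⇒ n(H2) = 2.5927 mol.
Reaction (2): H2→NH3 ratio 3:2 ⇒ n(NH3) = 1.7284 mol.
Reaction (3): NH3→NH4Cl ratio 1:1 ⇒ n(NH4Cl) = 1.7284 mol.
Mass of NH4Cl = 1.7284 × 53.492 = 92.458 g.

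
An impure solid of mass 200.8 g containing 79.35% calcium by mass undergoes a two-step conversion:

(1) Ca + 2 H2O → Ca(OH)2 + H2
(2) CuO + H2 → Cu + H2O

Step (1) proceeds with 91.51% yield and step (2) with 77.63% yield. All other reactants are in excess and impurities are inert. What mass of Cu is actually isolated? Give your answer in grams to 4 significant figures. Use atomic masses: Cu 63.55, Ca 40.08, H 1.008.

Pure Ca = 200.8 × 0.7935 = 159.33 g.
M(Ca) = 40.08 g/mol.
M(Cu) = 63.55 g/mol.
n(Ca) = 159.33 / 40.08 = 3.9754 mol.
Step 1 (Ca:H2 = 1:1): theoretical n(H2) = 3.9754 mol; at 91.51% yield, n(H2) = 3.6379 mol.
Step 2 (H2:Cu = 1:1): theoretical n(Cu) = 3.6379 mol, so theoretical mass = 3.6379 × 63.55 = 231.19 g.
At 77.63% yield, actual mass of Cu = 231.19 × 0.7763 = 179.47 g.

179.5 g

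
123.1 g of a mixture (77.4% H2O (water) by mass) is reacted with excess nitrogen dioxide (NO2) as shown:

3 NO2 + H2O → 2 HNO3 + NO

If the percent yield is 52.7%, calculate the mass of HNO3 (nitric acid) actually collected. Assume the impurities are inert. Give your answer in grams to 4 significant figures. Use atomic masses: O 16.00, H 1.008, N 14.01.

Pure H2O available = 123.1 g × 0.774 = 95.279 g.
M(H2O) = 2(1.008) + 16.00 = 18.016 g/mol.
M(HNO3) = 1.008 + 14.01 + 3(16.00) = 63.018 g/mol.
n(H2O) = 95.279 g / 18.016 g/mol = 5.2886 mol.
From the equation the H2O:HNO3 mole ratio is 1:2, so n(HNO3) = 5.2886 × 2/1 = 10.577 mol.
Mass of HNO3 = 10.577 mol × 63.018 g/mol = 666.55 g.
Actual mass collected = 666.55 g × 0.527 = 351.27 g.

351.3 g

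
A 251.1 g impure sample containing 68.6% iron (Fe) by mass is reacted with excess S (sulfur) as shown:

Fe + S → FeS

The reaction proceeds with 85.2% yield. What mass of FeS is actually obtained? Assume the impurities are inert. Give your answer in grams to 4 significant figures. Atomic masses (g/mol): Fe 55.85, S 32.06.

Pure Fe available = 251.1 g × 0.686 = 172.25 g.
M(Fe) = 55.85 g/mol.
M(FeS) = 55.85 + 32.06 = 87.91 g/mol.
n(Fe) = 172.25 g / 55.85 g/mol = 3.0842 mol.
From the equation the Fe:FeS mole ratio is 1:1, so n(FeS) = 3.0842 × 1/1 = 3.0842 mol.
Mass of FeS = 3.0842 mol × 87.91 g/mol = 271.14 g.
Actual mass collected = 271.14 g × 0.852 = 231.01 g.

231.0 g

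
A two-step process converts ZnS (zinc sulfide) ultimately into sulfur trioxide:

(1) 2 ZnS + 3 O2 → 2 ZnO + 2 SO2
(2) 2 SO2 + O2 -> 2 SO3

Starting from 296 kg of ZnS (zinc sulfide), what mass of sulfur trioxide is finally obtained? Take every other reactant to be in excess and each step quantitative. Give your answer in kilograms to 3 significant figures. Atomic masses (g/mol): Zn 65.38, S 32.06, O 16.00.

M(ZnS) = 65.38 + 32.06 = 97.44 g/mol.
M(SO3) = 32.06 + 3(16.00) = 80.06 g/mol.
296 kg = 296000 g.
n(ZnS) = 296000 / 97.44 = 3038 mol.
Step 1 gives a 2:2 ratio of ZnS to SO2, so n(SO2) = 3038 mol.
In step 2 the SO2:SO3 ratio is 2:2, so n(SO3) = 3038 mol.
Mass of SO3 = 3038 × 80.06 = 243200 g = 243 kg.

243 kg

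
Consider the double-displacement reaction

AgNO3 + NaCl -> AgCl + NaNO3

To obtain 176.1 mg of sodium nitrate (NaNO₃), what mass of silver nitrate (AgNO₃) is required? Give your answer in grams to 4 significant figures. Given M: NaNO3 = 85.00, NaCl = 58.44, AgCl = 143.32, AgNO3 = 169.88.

0.3520 g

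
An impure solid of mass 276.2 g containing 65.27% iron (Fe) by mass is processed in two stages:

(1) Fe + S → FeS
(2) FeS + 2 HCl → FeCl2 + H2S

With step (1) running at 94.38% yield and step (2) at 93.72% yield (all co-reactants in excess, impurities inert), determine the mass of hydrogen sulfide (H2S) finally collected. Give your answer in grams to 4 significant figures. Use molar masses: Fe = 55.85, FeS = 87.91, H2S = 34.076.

97.29 g

Pure Fe = 276.2 × 0.6527 = 180.28 g.
n(Fe) = 180.28 / 55.85 = 3.2279 mol.
Step 1 (Fe:FeS = 1:1): theoretical n(FeS) = 3.2279 mol; at 94.38% yield, n(FeS) = 3.0465 mol.
Step 2 (FeS:H2S = 1:1): theoretical n(H2S) = 3.0465 mol, so theoretical mass = 3.0465 × 34.076 = 103.81 g.
At 93.72% yield, actual mass of H2S = 103.81 × 0.9372 = 97.292 g.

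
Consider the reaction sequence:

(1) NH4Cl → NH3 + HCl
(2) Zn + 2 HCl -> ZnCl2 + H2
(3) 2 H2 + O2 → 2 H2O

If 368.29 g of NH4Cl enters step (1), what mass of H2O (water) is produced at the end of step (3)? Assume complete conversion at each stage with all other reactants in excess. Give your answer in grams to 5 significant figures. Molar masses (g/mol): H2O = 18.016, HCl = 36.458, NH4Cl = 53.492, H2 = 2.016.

n(NH4Cl) = 368.29 / 53.492 = 6.88495 mol.
Reaction (1): NH4Cl→HCl ratio 1:1 ⇒ n(HCl) = 6.88495 mol.
Reaction (2): HCl→H2 ratio 2:1 ⇒ n(H2) = 3.44248 mol.
Reaction (3): H2→H2O ratio 2:2 ⇒ n(H2O) = 3.44248 mol.
Mass of H2O = 3.44248 × 18.016 = 62.0197 g.

62.020 g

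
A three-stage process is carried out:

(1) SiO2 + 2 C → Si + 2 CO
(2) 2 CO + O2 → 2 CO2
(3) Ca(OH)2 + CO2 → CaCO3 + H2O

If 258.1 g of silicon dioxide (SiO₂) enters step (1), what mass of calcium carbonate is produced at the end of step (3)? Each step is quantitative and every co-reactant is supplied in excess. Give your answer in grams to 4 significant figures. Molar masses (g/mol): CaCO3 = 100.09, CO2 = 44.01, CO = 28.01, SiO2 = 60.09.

n(SiO2) = 258.1 / 60.09 = 4.2952 mol.
Reaction (1): SiO2→CO ratio 1:2 ⇒ n(CO) = 8.5904 mol.
Reaction (2): CO→CO2 ratio 2:2 ⇒ n(CO2) = 8.5904 mol.
Reaction (3): CO2→CaCO3 ratio 1:1 ⇒ n(CaCO3) = 8.5904 mol.
Mass of CaCO3 = 8.5904 × 100.09 = 859.82 g.

859.8 g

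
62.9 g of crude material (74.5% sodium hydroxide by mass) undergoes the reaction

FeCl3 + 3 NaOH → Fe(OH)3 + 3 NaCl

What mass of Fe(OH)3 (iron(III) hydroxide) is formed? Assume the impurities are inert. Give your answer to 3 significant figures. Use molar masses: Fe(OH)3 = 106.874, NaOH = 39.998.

Mass of pure NaOH = 62.9 g × 0.745 = 46.86 g.
n(NaOH) = 46.86 g / 39.998 g/mol = 1.172 mol.
From the equation the NaOH:Fe(OH)3 mole ratio is 3:1, so n(Fe(OH)3) = 1.172 × 1/3 = 0.3905 mol.
Mass of Fe(OH)3 = 0.3905 mol × 106.874 g/mol = 41.74 g.

41.7 g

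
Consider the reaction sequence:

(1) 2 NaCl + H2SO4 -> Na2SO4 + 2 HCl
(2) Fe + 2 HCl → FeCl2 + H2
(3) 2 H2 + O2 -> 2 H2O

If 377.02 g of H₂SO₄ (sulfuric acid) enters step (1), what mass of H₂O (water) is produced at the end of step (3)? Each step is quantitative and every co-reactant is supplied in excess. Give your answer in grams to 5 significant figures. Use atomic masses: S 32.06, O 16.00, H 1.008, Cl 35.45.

69.256 g

M(H2SO4) = 2(1.008) + 32.06 + 4(16.00) = 98.076 g/mol.
M(H2O) = 2(1.008) + 16.00 = 18.016 g/mol.
n(H2SO4) = 377.02 / 98.076 = 3.84416 mol.
Reaction (1): H2SO4→HCl ratio 1:2 ⇒ n(HCl) = 7.68832 mol.
Reaction (2): HCl→H2 ratio 2:1 ⇒ n(H2) = 3.84416 mol.
Reaction (3): H2→H2O ratio 2:2 ⇒ n(H2O) = 3.84416 mol.
Mass of H2O = 3.84416 × 18.016 = 69.2564 g.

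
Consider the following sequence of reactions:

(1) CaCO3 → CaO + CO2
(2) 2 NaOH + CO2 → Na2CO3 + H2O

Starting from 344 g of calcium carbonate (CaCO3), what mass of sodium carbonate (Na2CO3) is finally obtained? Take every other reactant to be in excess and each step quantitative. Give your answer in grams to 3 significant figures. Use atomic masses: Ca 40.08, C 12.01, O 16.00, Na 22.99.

364 g

M(CaCO3) = 40.08 + 12.01 + 3(16.00) = 100.09 g/mol.
M(Na2CO3) = 2(22.99) + 12.01 + 3(16.00) = 105.99 g/mol.
n(CaCO3) = 344.0 / 100.09 = 3.437 mol.
Step 1 gives a 1:1 ratio of CaCO3 to CO2, so n(CO2) = 3.437 mol.
In step 2 the CO2:Na2CO3 ratio is 1:1, so n(Na2CO3) = 3.437 mol.
Mass of Na2CO3 = 3.437 × 105.99 = 364.3 g.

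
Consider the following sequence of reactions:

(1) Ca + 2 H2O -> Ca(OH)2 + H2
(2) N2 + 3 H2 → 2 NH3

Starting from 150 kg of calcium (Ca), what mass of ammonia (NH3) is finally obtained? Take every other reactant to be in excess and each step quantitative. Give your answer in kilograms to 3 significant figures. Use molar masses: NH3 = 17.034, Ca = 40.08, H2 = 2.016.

42.5 kg

150 kg = 150000 g.
n(Ca) = 150000 / 40.08 = 3743 mol.
Step 1 gives a 1:1 ratio of Ca to H2, so n(H2) = 3743 mol.
In step 2 the H2:NH3 ratio is 3:2, so n(NH3) = 2495 mol.
Mass of NH3 = 2495 × 17.034 = 42500 g = 42.5 kg.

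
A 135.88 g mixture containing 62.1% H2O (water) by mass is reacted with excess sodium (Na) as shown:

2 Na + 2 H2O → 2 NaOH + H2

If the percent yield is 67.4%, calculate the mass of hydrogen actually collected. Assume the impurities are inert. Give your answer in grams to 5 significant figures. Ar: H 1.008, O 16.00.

Pure H2O available = 135.88 g × 0.621 = 84.3815 g.
M(H2O) = 2(1.008) + 16.00 = 18.016 g/mol.
M(H2) = 2(1.008) = 2.016 g/mol.
n(H2O) = 84.3815 g / 18.016 g/mol = 4.68370 mol.
From the equation the H2O:H2 mole ratio is 2:1, so n(H2) = 4.68370 × 1/2 = 2.34185 mol.
Mass of H2 = 2.34185 mol × 2.016 g/mol = 4.72117 g.
Actual mass collected = 4.72117 g × 0.674 = 3.18207 g.

3.1821 g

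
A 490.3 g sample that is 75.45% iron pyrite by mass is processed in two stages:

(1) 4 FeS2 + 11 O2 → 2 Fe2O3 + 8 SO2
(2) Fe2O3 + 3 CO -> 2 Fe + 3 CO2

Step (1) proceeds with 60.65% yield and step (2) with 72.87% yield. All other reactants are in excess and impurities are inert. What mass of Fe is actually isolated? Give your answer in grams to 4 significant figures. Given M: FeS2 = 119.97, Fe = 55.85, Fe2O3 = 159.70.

Pure FeS2 = 490.3 × 0.7545 = 369.93 g.
n(FeS2) = 369.93 / 119.97 = 3.0835 mol.
Step 1 (FeS2:Fe2O3 = 4:2): theoretical n(Fe2O3) = 1.5418 mol; at 60.65% yield, n(Fe2O3) = 0.93508 mol.
Step 2 (Fe2O3:Fe = 1:2): theoretical n(Fe) = 1.8702 mol, so theoretical mass = 1.8702 × 55.85 = 104.45 g.
At 72.87% yield, actual mass of Fe = 104.45 × 0.7287 = 76.112 g.

76.11 g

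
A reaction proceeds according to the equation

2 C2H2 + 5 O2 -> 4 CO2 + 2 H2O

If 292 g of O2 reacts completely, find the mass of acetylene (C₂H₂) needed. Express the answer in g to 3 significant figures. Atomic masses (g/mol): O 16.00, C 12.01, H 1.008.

M(O2) = 2(16.00) = 32.00 g/mol.
M(C2H2) = 2(12.01) + 2(1.008) = 26.036 g/mol.
n(O2) = 292.0 g / 32.00 g/mol = 9.125 mol.
From the equation the O2:C2H2 mole ratio is 5:2, so n(C2H2) = 9.125 × 2/5 = 3.650 mol.
Mass of C2H2 = 3.650 mol × 26.036 g/mol = 95.03 g.

95.0 g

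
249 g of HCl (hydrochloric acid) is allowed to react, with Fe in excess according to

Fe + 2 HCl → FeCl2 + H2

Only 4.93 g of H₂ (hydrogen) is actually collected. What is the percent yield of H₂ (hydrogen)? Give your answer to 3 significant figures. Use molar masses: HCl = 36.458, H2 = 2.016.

71.6 %

n(HCl) = 249.0 g / 36.458 g/mol = 6.830 mol.
From the equation the HCl:H2 mole ratio is 2:1, so n(H2) = 6.830 × 1/2 = 3.415 mol.
Mass of H2 = 3.415 mol × 2.016 g/mol = 6.884 g.
This is the theoretical yield. Percent yield = 4.93 g / 6.884 g × 100% = 71.61%.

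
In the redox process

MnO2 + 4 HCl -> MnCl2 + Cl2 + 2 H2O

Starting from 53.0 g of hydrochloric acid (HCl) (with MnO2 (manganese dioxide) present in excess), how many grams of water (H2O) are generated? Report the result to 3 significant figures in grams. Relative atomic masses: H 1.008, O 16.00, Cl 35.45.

M(HCl) = 1.008 + 35.45 = 36.458 g/mol.
M(H2O) = 2(1.008) + 16.00 = 18.016 g/mol.
n(HCl) = 53.00 g / 36.458 g/mol = 1.454 mol.
From the equation the HCl:H2O mole ratio is 4:2, so n(H2O) = 1.454 × 2/4 = 0.7269 mol.
Mass of H2O = 0.7269 mol × 18.016 g/mol = 13.10 g.

13.1 g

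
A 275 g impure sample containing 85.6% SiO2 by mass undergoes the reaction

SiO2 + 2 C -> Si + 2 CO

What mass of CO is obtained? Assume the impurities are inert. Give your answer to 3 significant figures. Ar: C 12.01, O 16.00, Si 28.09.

219 g

Mass of pure SiO2 = 275 g × 0.856 = 235.4 g.
M(SiO2) = 28.09 + 2(16.00) = 60.09 g/mol.
M(CO) = 12.01 + 16.00 = 28.01 g/mol.
n(SiO2) = 235.4 g / 60.09 g/mol = 3.917 mol.
From the equation the SiO2:CO mole ratio is 1:2, so n(CO) = 3.917 × 2/1 = 7.835 mol.
Mass of CO = 7.835 mol × 28.01 g/mol = 219.5 g.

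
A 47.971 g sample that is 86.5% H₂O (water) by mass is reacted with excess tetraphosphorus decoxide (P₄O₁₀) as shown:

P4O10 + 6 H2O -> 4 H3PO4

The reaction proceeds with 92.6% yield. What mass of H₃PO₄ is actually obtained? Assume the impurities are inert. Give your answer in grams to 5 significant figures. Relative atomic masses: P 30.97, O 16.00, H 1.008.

Pure H2O available = 47.971 g × 0.865 = 41.4949 g.
M(H2O) = 2(1.008) + 16.00 = 18.016 g/mol.
M(H3PO4) = 3(1.008) + 30.97 + 4(16.00) = 97.994 g/mol.
n(H2O) = 41.4949 g / 18.016 g/mol = 2.30323 mol.
From the equation the H2O:H3PO4 mole ratio is 6:4, so n(H3PO4) = 2.30323 × 4/6 = 1.53548 mol.
Mass of H3PO4 = 1.53548 mol × 97.994 g/mol = 150.468 g.
Actual mass collected = 150.468 g × 0.926 = 139.334 g.

139.33 g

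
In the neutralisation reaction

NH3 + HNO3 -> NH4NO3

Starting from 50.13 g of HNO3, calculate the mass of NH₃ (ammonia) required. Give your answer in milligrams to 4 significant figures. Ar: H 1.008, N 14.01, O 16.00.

13550 mg

M(HNO3) = 1.008 + 14.01 + 3(16.00) = 63.018 g/mol.
M(NH3) = 14.01 + 3(1.008) = 17.034 g/mol.
n(HNO3) = 50.130 g / 63.018 g/mol = 0.79549 mol.
From the equation the HNO3:NH3 mole ratio is 1:1, so n(NH3) = 0.79549 × 1/1 = 0.79549 mol.
Mass of NH3 = 0.79549 mol × 17.034 g/mol = 13.550 g.
Converting to mg: 13.550 g = 13550 mg.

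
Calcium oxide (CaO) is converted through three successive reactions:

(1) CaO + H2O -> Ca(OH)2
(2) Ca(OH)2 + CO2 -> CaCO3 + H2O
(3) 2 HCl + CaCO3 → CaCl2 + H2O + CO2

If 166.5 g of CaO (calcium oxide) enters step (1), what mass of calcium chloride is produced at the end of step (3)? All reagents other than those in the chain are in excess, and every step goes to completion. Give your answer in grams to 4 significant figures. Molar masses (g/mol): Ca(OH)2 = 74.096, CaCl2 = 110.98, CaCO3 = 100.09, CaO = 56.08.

329.5 g

n(CaO) = 166.5 / 56.08 = 2.9690 mol.
Reaction (1): CaO→Ca(OH)2 ratio 1:1 ⇒ n(Ca(OH)2) = 2.9690 mol.
Reaction (2): Ca(OH)2→CaCO3 ratio 1:1 ⇒ n(CaCO3) = 2.9690 mol.
Reaction (3): CaCO3→CaCl2 ratio 1:1 ⇒ n(CaCl2) = 2.9690 mol.
Mass of CaCl2 = 2.9690 × 110.98 = 329.50 g.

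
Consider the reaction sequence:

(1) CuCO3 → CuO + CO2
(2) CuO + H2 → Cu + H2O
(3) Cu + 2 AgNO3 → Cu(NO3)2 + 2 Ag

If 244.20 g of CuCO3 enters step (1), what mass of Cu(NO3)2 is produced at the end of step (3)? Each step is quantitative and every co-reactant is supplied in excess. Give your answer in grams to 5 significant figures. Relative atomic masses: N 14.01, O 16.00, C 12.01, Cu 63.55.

M(CuCO3) = 63.55 + 12.01 + 3(16.00) = 123.56 g/mol.
M(Cu(NO3)2) = 63.55 + 2(14.01) + 6(16.00) = 187.57 g/mol.
n(CuCO3) = 244.20 / 123.56 = 1.97637 mol.
Reaction (1): CuCO3→CuO ratio 1:1 ⇒ n(CuO) = 1.97637 mol.
Reaction (2): CuO→Cu ratio 1:1 ⇒ n(Cu) = 1.97637 mol.
Reaction (3): Cu→Cu(NO3)2 ratio 1:1 ⇒ n(Cu(NO3)2) = 1.97637 mol.
Mass of Cu(NO3)2 = 1.97637 × 187.57 = 370.707 g.

370.71 g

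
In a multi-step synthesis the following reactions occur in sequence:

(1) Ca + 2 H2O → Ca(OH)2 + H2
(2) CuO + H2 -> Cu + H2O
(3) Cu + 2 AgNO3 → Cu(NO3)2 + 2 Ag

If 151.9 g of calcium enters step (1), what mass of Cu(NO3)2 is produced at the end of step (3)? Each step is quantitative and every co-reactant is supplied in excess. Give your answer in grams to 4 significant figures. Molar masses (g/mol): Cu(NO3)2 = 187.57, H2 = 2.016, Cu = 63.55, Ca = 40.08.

710.9 g

n(Ca) = 151.9 / 40.08 = 3.7899 mol.
Reaction (1): Ca→H2 ratio 1:1 ⇒ n(H2) = 3.7899 mol.
Reaction (2): H2→Cu ratio 1:1 ⇒ n(Cu) = 3.7899 mol.
Reaction (3): Cu→Cu(NO3)2 ratio 1:1 ⇒ n(Cu(NO3)2) = 3.7899 mol.
Mass of Cu(NO3)2 = 3.7899 × 187.57 = 710.88 g.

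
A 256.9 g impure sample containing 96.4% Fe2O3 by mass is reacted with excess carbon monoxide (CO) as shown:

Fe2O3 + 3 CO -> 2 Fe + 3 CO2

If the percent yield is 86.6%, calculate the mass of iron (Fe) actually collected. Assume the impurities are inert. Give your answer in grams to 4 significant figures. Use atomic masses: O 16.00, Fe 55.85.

Pure Fe2O3 available = 256.9 g × 0.964 = 247.65 g.
M(Fe2O3) = 2(55.85) + 3(16.00) = 159.70 g/mol.
M(Fe) = 55.85 g/mol.
n(Fe2O3) = 247.65 g / 159.70 g/mol = 1.5507 mol.
From the equation the Fe2O3:Fe mole ratio is 1:2, so n(Fe) = 1.5507 × 2/1 = 3.1015 mol.
Mass of Fe = 3.1015 mol × 55.85 g/mol = 173.22 g.
Actual mass collected = 173.22 g × 0.866 = 150.01 g.

150.0 g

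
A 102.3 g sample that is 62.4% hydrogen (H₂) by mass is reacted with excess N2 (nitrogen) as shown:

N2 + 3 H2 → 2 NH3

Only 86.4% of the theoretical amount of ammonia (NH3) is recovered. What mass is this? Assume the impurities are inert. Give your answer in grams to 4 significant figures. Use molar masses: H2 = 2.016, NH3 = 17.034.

Pure H2 available = 102.3 g × 0.624 = 63.835 g.
n(H2) = 63.835 g / 2.016 g/mol = 31.664 mol.
From the equation the H2:NH3 mole ratio is 3:2, so n(NH3) = 31.664 × 2/3 = 21.110 mol.
Mass of NH3 = 21.110 mol × 17.034 g/mol = 359.58 g.
Actual mass collected = 359.58 g × 0.864 = 310.68 g.

310.7 g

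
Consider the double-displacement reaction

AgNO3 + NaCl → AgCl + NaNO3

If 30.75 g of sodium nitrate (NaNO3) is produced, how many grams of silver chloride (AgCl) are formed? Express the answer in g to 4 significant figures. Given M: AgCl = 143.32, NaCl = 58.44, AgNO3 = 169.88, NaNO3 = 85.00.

51.85 g

n(NaNO3) = 30.750 g / 85.00 g/mol = 0.36176 mol.
From the equation the NaNO3:AgCl mole ratio is 1:1, so n(AgCl) = 0.36176 × 1/1 = 0.36176 mol.
Mass of AgCl = 0.36176 mol × 143.32 g/mol = 51.848 g.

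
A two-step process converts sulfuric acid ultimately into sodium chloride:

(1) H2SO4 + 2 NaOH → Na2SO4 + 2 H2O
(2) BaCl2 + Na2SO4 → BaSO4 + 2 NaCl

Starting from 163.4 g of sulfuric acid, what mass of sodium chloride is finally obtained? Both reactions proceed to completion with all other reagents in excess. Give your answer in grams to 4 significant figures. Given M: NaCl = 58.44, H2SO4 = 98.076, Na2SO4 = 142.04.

n(H2SO4) = 163.40 / 98.076 = 1.6661 mol.
Step 1 gives a 1:1 ratio of H2SO4 to Na2SO4, so n(Na2SO4) = 1.6661 mol.
In step 2 the Na2SO4:NaCl ratio is 1:2, so n(NaCl) = 3.3321 mol.
Mass of NaCl = 3.3321 × 58.44 = 194.73 g.

194.7 g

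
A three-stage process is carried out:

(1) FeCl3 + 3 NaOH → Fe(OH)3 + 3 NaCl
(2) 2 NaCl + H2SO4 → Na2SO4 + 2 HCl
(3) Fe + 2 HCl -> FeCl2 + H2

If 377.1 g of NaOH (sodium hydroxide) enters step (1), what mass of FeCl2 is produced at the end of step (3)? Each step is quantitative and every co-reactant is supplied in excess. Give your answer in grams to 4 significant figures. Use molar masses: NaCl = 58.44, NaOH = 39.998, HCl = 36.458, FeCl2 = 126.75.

n(NaOH) = 377.1 / 39.998 = 9.4280 mol.
Reaction (1): NaOH→NaCl ratio 3:3 ⇒ n(NaCl) = 9.4280 mol.
Reaction (2): NaCl→HCl ratio 2:2 ⇒ n(HCl) = 9.4280 mol.
Reaction (3): HCl→FeCl2 ratio 2:1 ⇒ n(FeCl2) = 4.7140 mol.
Mass of FeCl2 = 4.7140 × 126.75 = 597.50 g.

597.5 g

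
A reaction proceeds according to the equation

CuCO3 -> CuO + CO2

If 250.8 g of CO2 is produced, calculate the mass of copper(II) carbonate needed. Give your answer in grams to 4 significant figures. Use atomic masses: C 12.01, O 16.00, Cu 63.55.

M(CO2) = 12.01 + 2(16.00) = 44.01 g/mol.
M(CuCO3) = 63.55 + 12.01 + 3(16.00) = 123.56 g/mol.
n(CO2) = 250.80 g / 44.01 g/mol = 5.6987 mol.
From the equation the CO2:CuCO3 mole ratio is 1:1, so n(CuCO3) = 5.6987 × 1/1 = 5.6987 mol.
Mass of CuCO3 = 5.6987 mol × 123.56 g/mol = 704.13 g.

704.1 g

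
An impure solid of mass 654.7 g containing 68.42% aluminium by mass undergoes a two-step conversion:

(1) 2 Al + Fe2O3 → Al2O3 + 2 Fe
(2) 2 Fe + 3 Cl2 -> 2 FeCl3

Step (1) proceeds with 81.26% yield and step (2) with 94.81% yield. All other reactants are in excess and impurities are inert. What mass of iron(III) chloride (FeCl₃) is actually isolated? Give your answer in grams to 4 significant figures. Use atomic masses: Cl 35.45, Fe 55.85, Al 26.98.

2075 g

Pure Al = 654.7 × 0.6842 = 447.95 g.
M(Al) = 26.98 g/mol.
M(FeCl3) = 55.85 + 3(35.45) = 162.20 g/mol.
n(Al) = 447.95 / 26.98 = 16.603 mol.
Step 1 (Al:Fe = 2:2): theoretical n(Fe) = 16.603 mol; at 81.26% yield, n(Fe) = 13.492 mol.
Step 2 (Fe:FeCl3 = 2:2): theoretical n(FeCl3) = 13.492 mol, so theoretical mass = 13.492 × 162.20 = 2188.3 g.
At 94.81% yield, actual mass of FeCl3 = 2188.3 × 0.9481 = 2074.7 g.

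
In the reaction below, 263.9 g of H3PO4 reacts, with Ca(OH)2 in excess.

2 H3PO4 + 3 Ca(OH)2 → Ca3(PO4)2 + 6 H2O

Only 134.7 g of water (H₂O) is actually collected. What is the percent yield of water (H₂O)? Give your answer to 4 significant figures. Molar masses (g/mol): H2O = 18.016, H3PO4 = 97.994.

92.54 %

n(H3PO4) = 263.90 g / 97.994 g/mol = 2.6930 mol.
From the equation the H3PO4:H2O mole ratio is 2:6, so n(H2O) = 2.6930 × 6/2 = 8.0791 mol.
Mass of H2O = 8.0791 mol × 18.016 g/mol = 145.55 g.
This is the theoretical yield. Percent yield = 134.7 g / 145.55 g × 100% = 92.544%.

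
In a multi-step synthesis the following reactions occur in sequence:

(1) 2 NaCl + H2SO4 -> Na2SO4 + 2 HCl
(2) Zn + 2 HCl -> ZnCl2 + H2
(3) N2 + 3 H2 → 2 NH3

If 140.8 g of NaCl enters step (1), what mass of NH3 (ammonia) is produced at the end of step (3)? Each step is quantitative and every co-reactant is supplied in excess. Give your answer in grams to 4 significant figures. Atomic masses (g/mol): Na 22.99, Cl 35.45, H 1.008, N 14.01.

13.68 g

M(NaCl) = 22.99 + 35.45 = 58.44 g/mol.
M(NH3) = 14.01 + 3(1.008) = 17.034 g/mol.
n(NaCl) = 140.8 / 58.44 = 2.4093 mol.
Reaction (1): NaCl→HCl ratio 2:2 ⇒ n(HCl) = 2.4093 mol.
Reaction (2): HCl→H2 ratio 2:1 ⇒ n(H2) = 1.2047 mol.
Reaction (3): H2→NH3 ratio 3:2 ⇒ n(NH3) = 0.80310 mol.
Mass of NH3 = 0.80310 × 17.034 = 13.680 g.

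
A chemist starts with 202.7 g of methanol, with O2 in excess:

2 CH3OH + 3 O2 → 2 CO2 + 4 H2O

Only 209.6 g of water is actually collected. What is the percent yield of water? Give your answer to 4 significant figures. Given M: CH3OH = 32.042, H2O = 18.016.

91.95 %

n(CH3OH) = 202.70 g / 32.042 g/mol = 6.3261 mol.
From the equation the CH3OH:H2O mole ratio is 2:4, so n(H2O) = 6.3261 × 4/2 = 12.652 mol.
Mass of H2O = 12.652 mol × 18.016 g/mol = 227.94 g.
This is the theoretical yield. Percent yield = 209.6 g / 227.94 g × 100% = 91.954%.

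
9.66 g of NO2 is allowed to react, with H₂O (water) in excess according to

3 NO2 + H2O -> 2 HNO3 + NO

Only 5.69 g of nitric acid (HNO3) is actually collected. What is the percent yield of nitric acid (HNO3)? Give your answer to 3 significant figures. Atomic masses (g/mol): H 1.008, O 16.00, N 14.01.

M(NO2) = 14.01 + 2(16.00) = 46.01 g/mol.
M(HNO3) = 1.008 + 14.01 + 3(16.00) = 63.018 g/mol.
n(NO2) = 9.660 g / 46.01 g/mol = 0.2100 mol.
From the equation the NO2:HNO3 mole ratio is 3:2, so n(HNO3) = 0.2100 × 2/3 = 0.1400 mol.
Mass of HNO3 = 0.1400 mol × 63.018 g/mol = 8.821 g.
This is the theoretical yield. Percent yield = 5.69 g / 8.821 g × 100% = 64.51%.

64.5 %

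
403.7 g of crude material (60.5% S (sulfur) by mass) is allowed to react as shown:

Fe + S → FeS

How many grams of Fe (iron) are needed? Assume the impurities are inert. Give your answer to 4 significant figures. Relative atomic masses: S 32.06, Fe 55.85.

425.5 g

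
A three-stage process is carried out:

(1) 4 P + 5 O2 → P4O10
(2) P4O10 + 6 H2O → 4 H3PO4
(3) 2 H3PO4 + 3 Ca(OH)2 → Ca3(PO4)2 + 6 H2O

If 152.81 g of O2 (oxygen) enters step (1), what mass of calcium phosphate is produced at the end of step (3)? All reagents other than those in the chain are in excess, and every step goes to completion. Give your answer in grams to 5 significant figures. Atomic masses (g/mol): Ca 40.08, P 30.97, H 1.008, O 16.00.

592.48 g

M(O2) = 2(16.00) = 32.00 g/mol.
M(Ca3(PO4)2) = 3(40.08) + 2(30.97) + 8(16.00) = 310.18 g/mol.
n(O2) = 152.81 / 32.00 = 4.77531 mol.
Reaction (1): O2→P4O10 ratio 5:1 ⇒ n(P4O10) = 0.955063 mol.
Reaction (2): P4O10→H3PO4 ratio 1:4 ⇒ n(H3PO4) = 3.82025 mol.
Reaction (3): H3PO4→Ca3(PO4)2 ratio 2:1 ⇒ n(Ca3(PO4)2) = 1.91013 mol.
Mass of Ca3(PO4)2 = 1.91013 × 310.18 = 592.483 g.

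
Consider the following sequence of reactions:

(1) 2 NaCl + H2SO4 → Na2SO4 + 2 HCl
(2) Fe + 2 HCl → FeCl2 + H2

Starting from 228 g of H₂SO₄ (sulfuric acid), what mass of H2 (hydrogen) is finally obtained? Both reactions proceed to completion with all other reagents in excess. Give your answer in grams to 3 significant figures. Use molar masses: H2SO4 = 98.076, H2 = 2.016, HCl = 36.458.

4.69 g

n(H2SO4) = 228.0 / 98.076 = 2.325 mol.
Step 1 gives a 1:2 ratio of H2SO4 to HCl, so n(HCl) = 4.649 mol.
In step 2 the HCl:H2 ratio is 2:1, so n(H2) = 2.325 mol.
Mass of H2 = 2.325 × 2.016 = 4.687 g.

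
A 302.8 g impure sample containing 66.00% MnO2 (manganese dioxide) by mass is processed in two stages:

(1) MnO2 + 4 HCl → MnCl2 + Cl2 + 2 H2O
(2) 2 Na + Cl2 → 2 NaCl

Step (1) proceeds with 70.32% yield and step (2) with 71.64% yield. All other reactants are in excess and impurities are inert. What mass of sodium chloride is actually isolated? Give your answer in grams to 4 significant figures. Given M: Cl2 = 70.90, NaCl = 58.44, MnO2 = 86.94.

135.3 g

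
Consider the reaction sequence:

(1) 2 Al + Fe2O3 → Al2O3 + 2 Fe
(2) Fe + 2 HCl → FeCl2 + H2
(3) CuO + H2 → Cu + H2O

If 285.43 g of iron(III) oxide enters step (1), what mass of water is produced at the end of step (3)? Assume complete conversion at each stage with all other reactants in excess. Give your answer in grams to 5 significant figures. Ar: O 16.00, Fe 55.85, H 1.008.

M(Fe2O3) = 2(55.85) + 3(16.00) = 159.70 g/mol.
M(H2O) = 2(1.008) + 16.00 = 18.016 g/mol.
n(Fe2O3) = 285.43 / 159.70 = 1.78729 mol.
Reaction (1): Fe2O3→Fe ratio 1:2 ⇒ n(Fe) = 3.57458 mol.
Reaction (2): Fe→H2 ratio 1:1 ⇒ n(H2) = 3.57458 mol.
Reaction (3): H2→H2O ratio 1:1 ⇒ n(H2O) = 3.57458 mol.
Mass of H2O = 3.57458 × 18.016 = 64.3996 g.

64.400 g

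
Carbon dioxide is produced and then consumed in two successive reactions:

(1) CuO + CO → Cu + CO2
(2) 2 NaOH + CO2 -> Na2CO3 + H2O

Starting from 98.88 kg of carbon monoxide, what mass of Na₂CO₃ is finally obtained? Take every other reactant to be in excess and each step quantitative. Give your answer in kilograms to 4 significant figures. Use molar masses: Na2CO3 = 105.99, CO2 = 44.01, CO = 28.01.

374.2 kg

98.88 kg = 98880 g.
n(CO) = 98880 / 28.01 = 3530.2 mol.
Step 1 gives a 1:1 ratio of CO to CO2, so n(CO2) = 3530.2 mol.
In step 2 the CO2:Na2CO3 ratio is 1:1, so n(Na2CO3) = 3530.2 mol.
Mass of Na2CO3 = 3530.2 × 105.99 = 374160 g = 374.2 kg.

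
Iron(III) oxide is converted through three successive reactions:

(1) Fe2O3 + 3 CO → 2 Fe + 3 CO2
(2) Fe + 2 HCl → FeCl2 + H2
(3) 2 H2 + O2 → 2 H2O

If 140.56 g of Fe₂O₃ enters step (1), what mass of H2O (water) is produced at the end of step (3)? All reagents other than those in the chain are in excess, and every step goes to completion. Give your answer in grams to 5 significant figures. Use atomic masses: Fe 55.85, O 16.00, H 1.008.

31.714 g

M(Fe2O3) = 2(55.85) + 3(16.00) = 159.70 g/mol.
M(H2O) = 2(1.008) + 16.00 = 18.016 g/mol.
n(Fe2O3) = 140.56 / 159.70 = 0.880150 mol.
Reaction (1): Fe2O3→Fe ratio 1:2 ⇒ n(Fe) = 1.76030 mol.
Reaction (2): Fe→H2 ratio 1:1 ⇒ n(H2) = 1.76030 mol.
Reaction (3): H2→H2O ratio 2:2 ⇒ n(H2O) = 1.76030 mol.
Mass of H2O = 1.76030 × 18.016 = 31.7136 g.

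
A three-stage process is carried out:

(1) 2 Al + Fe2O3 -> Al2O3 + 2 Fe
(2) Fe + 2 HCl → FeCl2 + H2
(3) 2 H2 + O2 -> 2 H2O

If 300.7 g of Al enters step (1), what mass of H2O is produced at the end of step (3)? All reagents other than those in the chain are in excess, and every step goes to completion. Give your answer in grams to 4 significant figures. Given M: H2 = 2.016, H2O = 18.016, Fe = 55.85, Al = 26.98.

200.8 g

n(Al) = 300.7 / 26.98 = 11.145 mol.
Reaction (1): Al→Fe ratio 2:2 ⇒ n(Fe) = 11.145 mol.
Reaction (2): Fe→H2 ratio 1:1 ⇒ n(H2) = 11.145 mol.
Reaction (3): H2→H2O ratio 2:2 ⇒ n(H2O) = 11.145 mol.
Mass of H2O = 11.145 × 18.016 = 200.79 g.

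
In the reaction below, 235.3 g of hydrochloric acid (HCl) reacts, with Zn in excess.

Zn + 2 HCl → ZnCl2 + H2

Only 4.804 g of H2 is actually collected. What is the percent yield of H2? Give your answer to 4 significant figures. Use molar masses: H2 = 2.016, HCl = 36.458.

n(HCl) = 235.30 g / 36.458 g/mol = 6.4540 mol.
From the equation the HCl:H2 mole ratio is 2:1, so n(H2) = 6.4540 × 1/2 = 3.2270 mol.
Mass of H2 = 3.2270 mol × 2.016 g/mol = 6.5056 g.
This is the theoretical yield. Percent yield = 4.804 g / 6.5056 g × 100% = 73.844%.

73.84 %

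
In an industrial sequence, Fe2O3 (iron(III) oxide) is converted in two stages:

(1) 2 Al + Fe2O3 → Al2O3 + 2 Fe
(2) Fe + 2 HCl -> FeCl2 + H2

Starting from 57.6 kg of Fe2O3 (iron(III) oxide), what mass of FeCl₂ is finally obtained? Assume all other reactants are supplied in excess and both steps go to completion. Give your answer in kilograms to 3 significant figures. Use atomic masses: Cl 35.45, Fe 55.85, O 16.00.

91.4 kg

M(Fe2O3) = 2(55.85) + 3(16.00) = 159.70 g/mol.
M(FeCl2) = 55.85 + 2(35.45) = 126.75 g/mol.
57.6 kg = 57600 g.
n(Fe2O3) = 57600 / 159.70 = 360.7 mol.
Step 1 gives a 1:2 ratio of Fe2O3 to Fe, so n(Fe) = 721.4 mol.
In step 2 the Fe:FeCl2 ratio is 1:1, so n(FeCl2) = 721.4 mol.
Mass of FeCl2 = 721.4 × 126.75 = 91430 g = 91.4 kg.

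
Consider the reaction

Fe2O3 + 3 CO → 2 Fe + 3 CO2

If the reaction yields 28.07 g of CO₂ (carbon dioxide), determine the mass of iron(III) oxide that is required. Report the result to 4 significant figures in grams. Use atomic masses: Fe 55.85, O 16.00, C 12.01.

33.95 g

M(CO2) = 12.01 + 2(16.00) = 44.01 g/mol.
M(Fe2O3) = 2(55.85) + 3(16.00) = 159.70 g/mol.
n(CO2) = 28.070 g / 44.01 g/mol = 0.63781 mol.
From the equation the CO2:Fe2O3 mole ratio is 3:1, so n(Fe2O3) = 0.63781 × 1/3 = 0.21260 mol.
Mass of Fe2O3 = 0.21260 mol × 159.70 g/mol = 33.953 g.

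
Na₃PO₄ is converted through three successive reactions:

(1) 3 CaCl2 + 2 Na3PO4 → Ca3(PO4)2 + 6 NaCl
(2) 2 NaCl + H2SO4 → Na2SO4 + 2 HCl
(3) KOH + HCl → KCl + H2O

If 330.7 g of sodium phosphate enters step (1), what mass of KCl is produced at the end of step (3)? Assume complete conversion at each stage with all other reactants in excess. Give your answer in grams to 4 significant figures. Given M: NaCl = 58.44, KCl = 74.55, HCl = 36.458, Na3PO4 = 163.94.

451.1 g

n(Na3PO4) = 330.7 / 163.94 = 2.0172 mol.
Reaction (1): Na3PO4→NaCl ratio 2:6 ⇒ n(NaCl) = 6.0516 mol.
Reaction (2): NaCl→HCl ratio 2:2 ⇒ n(HCl) = 6.0516 mol.
Reaction (3): HCl→KCl ratio 1:1 ⇒ n(KCl) = 6.0516 mol.
Mass of KCl = 6.0516 × 74.55 = 451.15 g.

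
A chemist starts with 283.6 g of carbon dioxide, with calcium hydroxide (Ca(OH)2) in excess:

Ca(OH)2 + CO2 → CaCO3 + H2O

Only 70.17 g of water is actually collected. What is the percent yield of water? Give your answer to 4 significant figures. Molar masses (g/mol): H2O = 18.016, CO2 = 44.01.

60.44 %

n(CO2) = 283.60 g / 44.01 g/mol = 6.4440 mol.
From the equation the CO2:H2O mole ratio is 1:1, so n(H2O) = 6.4440 × 1/1 = 6.4440 mol.
Mass of H2O = 6.4440 mol × 18.016 g/mol = 116.09 g.
This is the theoretical yield. Percent yield = 70.17 g / 116.09 g × 100% = 60.442%.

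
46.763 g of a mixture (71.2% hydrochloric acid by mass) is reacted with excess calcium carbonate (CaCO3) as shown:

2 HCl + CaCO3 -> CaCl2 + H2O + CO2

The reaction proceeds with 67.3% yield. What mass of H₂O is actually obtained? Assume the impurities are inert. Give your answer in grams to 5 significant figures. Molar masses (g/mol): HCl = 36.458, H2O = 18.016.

5.5365 g

Pure HCl available = 46.763 g × 0.712 = 33.2953 g.
n(HCl) = 33.2953 g / 36.458 g/mol = 0.913250 mol.
From the equation the HCl:H2O mole ratio is 2:1, so n(H2O) = 0.913250 × 1/2 = 0.456625 mol.
Mass of H2O = 0.456625 mol × 18.016 g/mol = 8.22655 g.
Actual mass collected = 8.22655 g × 0.673 = 5.53647 g.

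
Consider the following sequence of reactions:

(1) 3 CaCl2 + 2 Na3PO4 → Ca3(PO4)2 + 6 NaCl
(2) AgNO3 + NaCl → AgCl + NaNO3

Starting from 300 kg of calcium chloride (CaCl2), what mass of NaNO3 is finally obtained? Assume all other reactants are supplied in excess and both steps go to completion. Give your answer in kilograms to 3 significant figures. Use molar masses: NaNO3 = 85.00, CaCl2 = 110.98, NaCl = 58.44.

460 kg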